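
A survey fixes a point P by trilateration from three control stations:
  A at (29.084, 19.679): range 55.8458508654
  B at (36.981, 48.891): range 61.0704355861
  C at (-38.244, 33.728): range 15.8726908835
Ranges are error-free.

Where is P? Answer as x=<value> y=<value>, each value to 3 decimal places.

eq1: (x − 29.084)² + (y − 19.679)² = 55.8458508654²
eq2: (x − 36.981)² + (y − 48.891)² = 61.0704355861²
eq3: (x + 38.244)² + (y − 33.728)² = 15.8726908835²
eq3−eq1, eq3−eq2 (x²,y² cancel):
  134.656·x − 28.098·y = -4233.856166
  150.450·x + 30.326·y = -2319.913065
det = 134.656·30.326 − -28.098·150.450 = 8310.921956
x = (-4233.856166·30.326 − -28.098·-2319.913065) / 8310.921956 = -23.292342
y = (134.656·-2319.913065 − -4233.856166·150.450) / 8310.921956 = 39.056250

x=-23.292 y=39.056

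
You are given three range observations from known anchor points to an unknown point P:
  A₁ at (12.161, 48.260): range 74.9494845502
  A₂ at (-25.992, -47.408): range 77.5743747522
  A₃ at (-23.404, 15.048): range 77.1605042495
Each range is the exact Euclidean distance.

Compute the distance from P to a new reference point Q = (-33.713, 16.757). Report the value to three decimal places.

87.233

eq1: (x − 12.161)² + (y − 48.260)² = 74.9494845502²
eq2: (x + 25.992)² + (y + 47.408)² = 77.5743747522²
eq3: (x + 23.404)² + (y − 15.048)² = 77.1605042495²
eq2−eq3, eq2−eq1 (x²,y² cancel):
  5.176·x + 124.912·y = -2084.872806
  76.306·x + 191.336·y = -45.826623
det = 5.176·191.336 − 124.912·76.306 = -8541.179936
x = (-2084.872806·191.336 − 124.912·-45.826623) / -8541.179936 = 46.034264
y = (5.176·-45.826623 − -2084.872806·76.306) / -8541.179936 = -18.598262
|P − Q| = √((46.034264 − -33.713)² + (-18.598262 − 16.757)²) = 87.233139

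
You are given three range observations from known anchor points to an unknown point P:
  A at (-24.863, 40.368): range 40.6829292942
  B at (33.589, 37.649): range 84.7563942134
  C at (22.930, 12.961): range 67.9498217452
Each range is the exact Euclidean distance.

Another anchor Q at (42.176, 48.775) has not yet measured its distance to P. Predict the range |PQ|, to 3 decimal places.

97.235

eq1: (x + 24.863)² + (y − 40.368)² = 40.6829292942²
eq2: (x − 33.589)² + (y − 37.649)² = 84.7563942134²
eq3: (x − 22.930)² + (y − 12.961)² = 67.9498217452²
eq1−eq3, eq1−eq2 (x²,y² cancel):
  95.586·x − 54.814·y = -4516.049311
  116.904·x − 5.438·y = -5230.621695
det = 95.586·-5.438 − -54.814·116.904 = 5888.179188
x = (-4516.049311·-5.438 − -54.814·-5230.621695) / 5888.179188 = -44.521916
y = (95.586·-5230.621695 − -4516.049311·116.904) / 5888.179188 = 4.750199
|P − Q| = √((-44.521916 − 42.176)² + (4.750199 − 48.775)²) = 97.235342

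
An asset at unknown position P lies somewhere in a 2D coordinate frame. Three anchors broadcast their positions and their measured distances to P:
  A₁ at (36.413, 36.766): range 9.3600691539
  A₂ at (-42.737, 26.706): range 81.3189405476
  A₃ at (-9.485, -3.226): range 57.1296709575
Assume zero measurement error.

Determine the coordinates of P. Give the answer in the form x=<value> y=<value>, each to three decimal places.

x=38.576 y=27.659

eq1: (x − 36.413)² + (y − 36.766)² = 9.3600691539²
eq2: (x + 42.737)² + (y − 26.706)² = 81.3189405476²
eq3: (x + 9.485)² + (y + 3.226)² = 57.1296709575²
eq3−eq2, eq3−eq1 (x²,y² cancel):
  -66.504·x + 59.864·y = -909.681484
  91.796·x + 79.984·y = 5753.461433
det = -66.504·79.984 − 59.864·91.796 = -10814.531680
x = (-909.681484·79.984 − 59.864·5753.461433) / -10814.531680 = 38.576352
y = (-66.504·5753.461433 − -909.681484·91.796) / -10814.531680 = 27.659365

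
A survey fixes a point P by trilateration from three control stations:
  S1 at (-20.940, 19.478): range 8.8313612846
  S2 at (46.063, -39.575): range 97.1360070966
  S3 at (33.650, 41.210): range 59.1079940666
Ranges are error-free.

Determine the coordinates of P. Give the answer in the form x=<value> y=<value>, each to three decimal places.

eq1: (x + 20.940)² + (y − 19.478)² = 8.8313612846²
eq2: (x − 46.063)² + (y + 39.575)² = 97.1360070966²
eq3: (x − 33.650)² + (y − 41.210)² = 59.1079940666²
eq2−eq1, eq2−eq3 (x²,y² cancel):
  -134.006·x + 118.106·y = 6487.306423
  -24.826·x + 161.570·y = 5084.254918
det = -134.006·161.570 − 118.106·-24.826 = -18719.249864
x = (6487.306423·161.570 − 118.106·5084.254918) / -18719.249864 = -23.915119
y = (-134.006·5084.254918 − 6487.306423·-24.826) / -18719.249864 = 27.793143

x=-23.915 y=27.793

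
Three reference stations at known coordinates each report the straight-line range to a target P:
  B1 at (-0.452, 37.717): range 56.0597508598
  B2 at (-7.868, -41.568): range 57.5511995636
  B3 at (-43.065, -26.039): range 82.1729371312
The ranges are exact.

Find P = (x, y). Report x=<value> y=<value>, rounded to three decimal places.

eq1: (x + 0.452)² + (y − 37.717)² = 56.0597508598²
eq2: (x + 7.868)² + (y + 41.568)² = 57.5511995636²
eq3: (x + 43.065)² + (y + 26.039)² = 82.1729371312²
eq2−eq1, eq2−eq3 (x²,y² cancel):
  14.832·x + 158.570·y = -197.582750
  -70.394·x + 31.058·y = -2697.431328
det = 14.832·31.058 − 158.570·-70.394 = 11623.028836
x = (-197.582750·31.058 − 158.570·-2697.431328) / 11623.028836 = 36.272401
y = (14.832·-2697.431328 − -197.582750·-70.394) / 11623.028836 = -4.638803

x=36.272 y=-4.639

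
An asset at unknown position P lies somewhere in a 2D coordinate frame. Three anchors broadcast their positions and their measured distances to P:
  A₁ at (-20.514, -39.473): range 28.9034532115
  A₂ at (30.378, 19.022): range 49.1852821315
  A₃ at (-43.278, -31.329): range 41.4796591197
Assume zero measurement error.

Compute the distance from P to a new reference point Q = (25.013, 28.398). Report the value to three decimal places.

52.844

eq1: (x + 20.514)² + (y + 39.473)² = 28.9034532115²
eq2: (x − 30.378)² + (y − 19.022)² = 49.1852821315²
eq3: (x + 43.278)² + (y + 31.329)² = 41.4796591197²
eq2−eq3, eq2−eq1 (x²,y² cancel):
  -147.312·x − 100.702·y = 2268.462015
  -101.784·x − 116.990·y = 2278.064928
det = -147.312·-116.990 − -100.702·-101.784 = 6984.178512
x = (2268.462015·-116.990 − -100.702·2278.064928) / 6984.178512 = -5.151884
y = (-147.312·2278.064928 − 2268.462015·-101.784) / 6984.178512 = -14.990047
|P − Q| = √((-5.151884 − 25.013)² + (-14.990047 − 28.398)²) = 52.843569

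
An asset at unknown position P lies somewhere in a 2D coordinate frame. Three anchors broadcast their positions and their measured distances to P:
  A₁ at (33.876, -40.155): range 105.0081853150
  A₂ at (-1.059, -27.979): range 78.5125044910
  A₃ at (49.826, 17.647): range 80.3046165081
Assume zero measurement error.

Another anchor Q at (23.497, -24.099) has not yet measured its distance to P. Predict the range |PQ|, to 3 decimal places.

85.895

eq1: (x − 33.876)² + (y + 40.155)² = 105.0081853150²
eq2: (x + 1.059)² + (y + 27.979)² = 78.5125044910²
eq3: (x − 49.826)² + (y − 17.647)² = 80.3046165081²
eq1−eq3, eq1−eq2 (x²,y² cancel):
  31.900·x + 115.604·y = 4611.927035
  -69.870·x + 24.352·y = 2886.444143
det = 31.900·24.352 − 115.604·-69.870 = 8854.080280
x = (4611.927035·24.352 − 115.604·2886.444143) / 8854.080280 = -25.002579
y = (31.900·2886.444143 − 4611.927035·-69.870) / 8854.080280 = 46.793444
|P − Q| = √((-25.002579 − 23.497)² + (46.793444 − -24.099)²) = 85.894981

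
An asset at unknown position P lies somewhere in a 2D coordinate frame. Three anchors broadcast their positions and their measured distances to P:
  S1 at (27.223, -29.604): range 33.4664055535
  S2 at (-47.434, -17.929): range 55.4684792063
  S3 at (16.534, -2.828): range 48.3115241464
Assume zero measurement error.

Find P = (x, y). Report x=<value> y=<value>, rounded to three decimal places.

x=-0.779 y=-47.931

eq1: (x − 27.223)² + (y + 29.604)² = 33.4664055535²
eq2: (x + 47.434)² + (y + 17.929)² = 55.4684792063²
eq3: (x − 16.534)² + (y + 2.828)² = 48.3115241464²
eq1−eq2, eq1−eq3 (x²,y² cancel):
  -149.314·x + 23.350·y = -1002.807033
  -21.378·x + 53.552·y = -2550.120870
det = -149.314·53.552 − 23.350·-21.378 = -7496.887028
x = (-1002.807033·53.552 − 23.350·-2550.120870) / -7496.887028 = -0.779390
y = (-149.314·-2550.120870 − -1002.807033·-21.378) / -7496.887028 = -47.930659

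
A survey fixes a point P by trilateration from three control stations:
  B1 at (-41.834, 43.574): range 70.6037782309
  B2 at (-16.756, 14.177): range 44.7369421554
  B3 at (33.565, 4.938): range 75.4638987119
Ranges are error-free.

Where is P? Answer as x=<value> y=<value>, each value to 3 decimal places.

x=-34.950 y=-26.693

eq1: (x + 41.834)² + (y − 43.574)² = 70.6037782309²
eq2: (x + 16.756)² + (y − 14.177)² = 44.7369421554²
eq3: (x − 33.565)² + (y − 4.938)² = 75.4638987119²
eq3−eq1, eq3−eq2 (x²,y² cancel):
  -150.798·x + 77.272·y = 3207.690471
  -100.642·x + 18.478·y = 3024.163811
det = -150.798·18.478 − 77.272·-100.642 = 4990.363180
x = (3207.690471·18.478 − 77.272·3024.163811) / 4990.363180 = -34.949657
y = (-150.798·3024.163811 − 3207.690471·-100.642) / 4990.363180 = -26.693342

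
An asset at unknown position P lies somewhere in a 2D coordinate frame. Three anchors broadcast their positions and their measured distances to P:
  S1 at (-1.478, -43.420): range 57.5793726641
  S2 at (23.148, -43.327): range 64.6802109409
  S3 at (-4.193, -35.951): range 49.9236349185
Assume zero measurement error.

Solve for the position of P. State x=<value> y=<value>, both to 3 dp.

x=-7.008 y=13.893

eq1: (x + 1.478)² + (y + 43.420)² = 57.5793726641²
eq2: (x − 23.148)² + (y + 43.327)² = 64.6802109409²
eq3: (x + 4.193)² + (y + 35.951)² = 49.9236349185²
eq2−eq3, eq2−eq1 (x²,y² cancel):
  -54.682·x + 14.752·y = 588.157181
  -49.252·x − 0.186·y = 342.567582
det = -54.682·-0.186 − 14.752·-49.252 = 736.736356
x = (588.157181·-0.186 − 14.752·342.567582) / 736.736356 = -7.007872
y = (-54.682·342.567582 − 588.157181·-49.252) / 736.736356 = 13.893215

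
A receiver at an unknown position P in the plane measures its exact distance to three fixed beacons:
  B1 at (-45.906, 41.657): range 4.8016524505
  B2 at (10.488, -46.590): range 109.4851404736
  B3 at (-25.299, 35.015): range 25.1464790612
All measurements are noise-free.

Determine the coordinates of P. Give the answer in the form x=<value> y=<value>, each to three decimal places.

x=-47.909 y=46.021

eq1: (x + 45.906)² + (y − 41.657)² = 4.8016524505²
eq2: (x − 10.488)² + (y + 46.590)² = 109.4851404736²
eq3: (x + 25.299)² + (y − 35.015)² = 25.1464790612²
eq2−eq1, eq2−eq3 (x²,y² cancel):
  -112.788·x + 176.494·y = 13525.980359
  -71.574·x + 163.210·y = 10940.113957
det = -112.788·163.210 − 176.494·-71.574 = -5775.747924
x = (13525.980359·163.210 − 176.494·10940.113957) / -5775.747924 = -47.909082
y = (-112.788·10940.113957 − 13525.980359·-71.574) / -5775.747924 = 46.020889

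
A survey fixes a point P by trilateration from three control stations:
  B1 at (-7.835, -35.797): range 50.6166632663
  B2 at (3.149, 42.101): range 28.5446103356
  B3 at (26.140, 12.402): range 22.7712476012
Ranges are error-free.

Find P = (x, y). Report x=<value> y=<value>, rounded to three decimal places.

eq1: (x + 7.835)² + (y + 35.797)² = 50.6166632663²
eq2: (x − 3.149)² + (y − 42.101)² = 28.5446103356²
eq3: (x − 26.140)² + (y − 12.402)² = 22.7712476012²
eq3−eq1, eq3−eq2 (x²,y² cancel):
  -67.950·x − 96.398·y = -1537.813653
  -45.982·x + 59.398·y = 649.036136
det = -67.950·59.398 − -96.398·-45.982 = -8468.666936
x = (-1537.813653·59.398 − -96.398·649.036136) / -8468.666936 = 3.398087
y = (-67.950·649.036136 − -1537.813653·-45.982) / -8468.666936 = 13.557476

x=3.398 y=13.557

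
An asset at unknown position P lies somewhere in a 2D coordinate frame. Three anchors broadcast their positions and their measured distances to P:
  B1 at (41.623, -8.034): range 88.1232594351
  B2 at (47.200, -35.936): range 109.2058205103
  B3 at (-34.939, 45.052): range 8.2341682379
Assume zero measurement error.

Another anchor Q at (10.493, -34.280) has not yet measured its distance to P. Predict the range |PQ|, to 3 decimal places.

84.013

eq1: (x − 41.623)² + (y + 8.034)² = 88.1232594351²
eq2: (x − 47.200)² + (y + 35.936)² = 109.2058205103²
eq3: (x + 34.939)² + (y − 45.052)² = 8.2341682379²
eq3−eq1, eq3−eq2 (x²,y² cancel):
  153.124·x − 106.172·y = -9151.304467
  164.278·x − 161.976·y = -11589.290036
det = 153.124·-161.976 − -106.172·164.278 = -7360.689208
x = (-9151.304467·-161.976 − -106.172·-11589.290036) / -7360.689208 = -34.213317
y = (153.124·-11589.290036 − -9151.304467·164.278) / -7360.689208 = 36.849872
|P − Q| = √((-34.213317 − 10.493)² + (36.849872 − -34.280)²) = 84.012579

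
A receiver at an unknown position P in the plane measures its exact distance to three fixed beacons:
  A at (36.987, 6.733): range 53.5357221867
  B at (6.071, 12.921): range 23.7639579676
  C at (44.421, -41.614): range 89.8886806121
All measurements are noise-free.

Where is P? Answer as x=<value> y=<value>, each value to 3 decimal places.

eq1: (x − 36.987)² + (y − 6.733)² = 53.5357221867²
eq2: (x − 6.071)² + (y − 12.921)² = 23.7639579676²
eq3: (x − 44.421)² + (y + 41.614)² = 89.8886806121²
eq3−eq1, eq3−eq2 (x²,y² cancel):
  -14.868·x + 96.694·y = 2922.322573
  -76.700·x + 109.070·y = 4014.108249
det = -14.868·109.070 − 96.694·-76.700 = 5794.777040
x = (2922.322573·109.070 − 96.694·4014.108249) / 5794.777040 = -11.976727
y = (-14.868·4014.108249 − 2922.322573·-76.700) / 5794.777040 = 28.380795

x=-11.977 y=28.381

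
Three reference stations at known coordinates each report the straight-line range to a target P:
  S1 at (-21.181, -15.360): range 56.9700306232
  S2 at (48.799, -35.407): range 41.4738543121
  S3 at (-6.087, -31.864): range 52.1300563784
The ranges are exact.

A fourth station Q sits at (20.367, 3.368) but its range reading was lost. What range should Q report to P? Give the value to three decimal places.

12.442

eq1: (x + 21.181)² + (y + 15.360)² = 56.9700306232²
eq2: (x − 48.799)² + (y + 35.407)² = 41.4738543121²
eq3: (x + 6.087)² + (y + 31.864)² = 52.1300563784²
eq1−eq2, eq1−eq3 (x²,y² cancel):
  139.960·x − 40.094·y = 4475.937487
  30.188·x − 33.008·y = 895.843315
det = 139.960·-33.008 − -40.094·30.188 = -3409.442008
x = (4475.937487·-33.008 − -40.094·895.843315) / -3409.442008 = 32.798271
y = (139.960·895.843315 − 4475.937487·30.188) / -3409.442008 = 2.856001
|P − Q| = √((32.798271 − 20.367)² + (2.856001 − 3.368)²) = 12.441810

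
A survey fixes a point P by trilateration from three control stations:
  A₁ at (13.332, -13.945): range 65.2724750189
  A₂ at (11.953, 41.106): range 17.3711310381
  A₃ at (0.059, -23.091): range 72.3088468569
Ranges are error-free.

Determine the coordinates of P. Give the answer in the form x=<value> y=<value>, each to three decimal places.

x=-3.453 y=49.133

eq1: (x − 13.332)² + (y + 13.945)² = 65.2724750189²
eq2: (x − 11.953)² + (y − 41.106)² = 17.3711310381²
eq3: (x − 0.059)² + (y + 23.091)² = 72.3088468569²
eq1−eq3, eq1−eq2 (x²,y² cancel):
  -26.546·x − 18.292·y = -807.080826
  -2.758·x + 110.102·y = 5419.111998
det = -26.546·110.102 − -18.292·-2.758 = -2973.217028
x = (-807.080826·110.102 − -18.292·5419.111998) / -2973.217028 = -3.452551
y = (-26.546·5419.111998 − -807.080826·-2.758) / -2973.217028 = 49.132530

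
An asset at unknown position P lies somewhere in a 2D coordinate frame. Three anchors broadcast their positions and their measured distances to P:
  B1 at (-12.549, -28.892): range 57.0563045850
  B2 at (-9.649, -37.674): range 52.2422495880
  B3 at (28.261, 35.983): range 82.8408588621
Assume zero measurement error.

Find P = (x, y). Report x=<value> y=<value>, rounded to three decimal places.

eq1: (x + 12.549)² + (y + 28.892)² = 57.0563045850²
eq2: (x + 9.649)² + (y + 37.674)² = 52.2422495880²
eq3: (x − 28.261)² + (y − 35.983)² = 82.8408588621²
eq1−eq3, eq1−eq2 (x²,y² cancel):
  81.620·x + 129.750·y = -2505.950659
  5.800·x − 17.564·y = 1046.377663
det = 81.620·-17.564 − 129.750·5.800 = -2186.123680
x = (-2505.950659·-17.564 − 129.750·1046.377663) / -2186.123680 = 41.970628
y = (81.620·1046.377663 − -2505.950659·5.800) / -2186.123680 = -45.715556

x=41.971 y=-45.716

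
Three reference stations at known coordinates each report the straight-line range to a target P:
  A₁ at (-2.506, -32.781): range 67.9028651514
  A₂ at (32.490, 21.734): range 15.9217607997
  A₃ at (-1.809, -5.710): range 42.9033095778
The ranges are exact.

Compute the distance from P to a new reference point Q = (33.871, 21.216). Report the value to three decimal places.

eq1: (x + 2.506)² + (y + 32.781)² = 67.9028651514²
eq2: (x − 32.490)² + (y − 21.734)² = 15.9217607997²
eq3: (x + 1.809)² + (y + 5.710)² = 42.9033095778²
eq2−eq3, eq2−eq1 (x²,y² cancel):
  -68.598·x − 54.888·y = -3079.281781
  -69.992·x − 109.030·y = -4804.389488
det = -68.598·-109.030 − -54.888·-69.992 = 3637.519044
x = (-3079.281781·-109.030 − -54.888·-4804.389488) / 3637.519044 = 19.802168
y = (-68.598·-4804.389488 − -3079.281781·-69.992) / 3637.519044 = 31.352803
|P − Q| = √((19.802168 − 33.871)² + (31.352803 − 21.216)²) = 17.340324

17.340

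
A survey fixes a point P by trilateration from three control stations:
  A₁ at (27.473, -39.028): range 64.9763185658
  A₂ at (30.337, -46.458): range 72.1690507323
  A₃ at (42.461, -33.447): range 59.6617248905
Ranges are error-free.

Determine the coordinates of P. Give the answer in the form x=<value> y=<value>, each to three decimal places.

x=34.033 y=25.616

eq1: (x − 27.473)² + (y + 39.028)² = 64.9763185658²
eq2: (x − 30.337)² + (y + 46.458)² = 72.1690507323²
eq3: (x − 42.461)² + (y + 33.447)² = 59.6617248905²
eq3−eq1, eq3−eq2 (x²,y² cancel):
  -29.976·x − 11.162·y = -1306.088374
  -24.248·x − 26.022·y = -1491.809464
det = -29.976·-26.022 − -11.162·-24.248 = 509.379296
x = (-1306.088374·-26.022 − -11.162·-1491.809464) / 509.379296 = 34.032507
y = (-29.976·-1491.809464 − -1306.088374·-24.248) / 509.379296 = 25.616372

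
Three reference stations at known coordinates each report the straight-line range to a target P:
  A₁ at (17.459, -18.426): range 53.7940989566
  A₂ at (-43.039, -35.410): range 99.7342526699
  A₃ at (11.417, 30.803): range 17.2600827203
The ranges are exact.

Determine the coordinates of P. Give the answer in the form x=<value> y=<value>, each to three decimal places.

x=28.328 y=34.259

eq1: (x − 17.459)² + (y + 18.426)² = 53.7940989566²
eq2: (x + 43.039)² + (y + 35.410)² = 99.7342526699²
eq3: (x − 11.417)² + (y − 30.803)² = 17.2600827203²
eq2−eq1, eq2−eq3 (x²,y² cancel):
  120.996·x + 33.968·y = 4591.226609
  108.912·x + 132.426·y = 7621.959777
det = 120.996·132.426 − 33.968·108.912 = 12323.493480
x = (4591.226609·132.426 − 33.968·7621.959777) / 12323.493480 = 28.327604
y = (120.996·7621.959777 − 4591.226609·108.912) / 12323.493480 = 34.258709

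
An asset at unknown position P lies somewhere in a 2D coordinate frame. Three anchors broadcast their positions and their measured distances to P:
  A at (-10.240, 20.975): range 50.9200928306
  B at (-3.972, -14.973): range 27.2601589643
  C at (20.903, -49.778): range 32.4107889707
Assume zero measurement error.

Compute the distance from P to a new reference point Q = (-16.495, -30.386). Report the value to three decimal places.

eq1: (x + 10.240)² + (y − 20.975)² = 50.9200928306²
eq2: (x + 3.972)² + (y + 14.973)² = 27.2601589643²
eq3: (x − 20.903)² + (y + 49.778)² = 32.4107889707²
eq1−eq3, eq1−eq2 (x²,y² cancel):
  62.286·x − 141.506·y = 3912.373080
  12.536·x − 71.896·y = 1544.898875
det = 62.286·-71.896 − -141.506·12.536 = -2704.195040
x = (3912.373080·-71.896 − -141.506·1544.898875) / -2704.195040 = 23.175664
y = (62.286·1544.898875 − 3912.373080·12.536) / -2704.195040 = -17.446989
|P − Q| = √((23.175664 − -16.495)² + (-17.446989 − -30.386)²) = 41.727444

41.727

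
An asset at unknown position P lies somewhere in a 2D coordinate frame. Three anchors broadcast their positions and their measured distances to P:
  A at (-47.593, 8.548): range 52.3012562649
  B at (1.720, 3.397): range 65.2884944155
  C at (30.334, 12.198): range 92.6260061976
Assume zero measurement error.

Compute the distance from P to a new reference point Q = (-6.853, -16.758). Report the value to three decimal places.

45.506

eq1: (x + 47.593)² + (y − 8.548)² = 52.3012562649²
eq2: (x − 1.720)² + (y − 3.397)² = 65.2884944155²
eq3: (x − 30.334)² + (y − 12.198)² = 92.6260061976²
eq2−eq3, eq2−eq1 (x²,y² cancel):
  57.228·x + 17.602·y = -3262.544770
  -98.626·x + 10.302·y = 3850.830040
det = 57.228·10.302 − 17.602·-98.626 = 2325.577708
x = (-3262.544770·10.302 − 17.602·3850.830040) / 2325.577708 = -43.599079
y = (57.228·3850.830040 − -3262.544770·-98.626) / 2325.577708 = -43.600538
|P − Q| = √((-43.599079 − -6.853)² + (-43.600538 − -16.758)²) = 45.506002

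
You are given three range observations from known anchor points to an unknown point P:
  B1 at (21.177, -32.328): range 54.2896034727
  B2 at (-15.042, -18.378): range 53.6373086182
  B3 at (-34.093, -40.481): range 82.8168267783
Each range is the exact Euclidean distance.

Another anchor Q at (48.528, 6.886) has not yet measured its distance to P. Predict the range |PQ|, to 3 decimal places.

eq1: (x − 21.177)² + (y + 32.328)² = 54.2896034727²
eq2: (x + 15.042)² + (y + 18.378)² = 53.6373086182²
eq3: (x + 34.093)² + (y + 40.481)² = 82.8168267783²
eq1−eq2, eq1−eq3 (x²,y² cancel):
  -72.438·x + 27.900·y = -859.152096
  -110.540·x − 16.306·y = -2603.786655
det = -72.438·-16.306 − 27.900·-110.540 = 4265.240028
x = (-859.152096·-16.306 − 27.900·-2603.786655) / 4265.240028 = 20.316555
y = (-72.438·-2603.786655 − -859.152096·-110.540) / 4265.240028 = 21.954784
|P − Q| = √((20.316555 − 48.528)² + (21.954784 − 6.886)²) = 31.983651

31.984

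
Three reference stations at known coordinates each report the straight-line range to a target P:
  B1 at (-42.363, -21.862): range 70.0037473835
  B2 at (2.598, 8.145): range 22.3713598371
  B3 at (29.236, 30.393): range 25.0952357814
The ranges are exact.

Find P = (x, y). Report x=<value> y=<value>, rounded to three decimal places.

x=4.141 y=30.463

eq1: (x + 42.363)² + (y + 21.862)² = 70.0037473835²
eq2: (x − 2.598)² + (y − 8.145)² = 22.3713598371²
eq3: (x − 29.236)² + (y − 30.393)² = 25.0952357814²
eq2−eq1, eq2−eq3 (x²,y² cancel):
  -89.922·x − 60.014·y = -2200.566723
  53.276·x + 44.496·y = 1576.094398
det = -89.922·44.496 − -60.014·53.276 = -803.863448
x = (-2200.566723·44.496 − -60.014·1576.094398) / -803.863448 = 4.140862
y = (-89.922·1576.094398 − -2200.566723·53.276) / -803.863448 = 30.463094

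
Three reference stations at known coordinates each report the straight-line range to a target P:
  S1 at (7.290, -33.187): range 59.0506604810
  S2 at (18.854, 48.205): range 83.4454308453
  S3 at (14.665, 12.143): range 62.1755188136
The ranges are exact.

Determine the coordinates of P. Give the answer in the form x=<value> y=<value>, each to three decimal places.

x=-44.923 y=-5.606

eq1: (x − 7.290)² + (y + 33.187)² = 59.0506604810²
eq2: (x − 18.854)² + (y − 48.205)² = 83.4454308453²
eq3: (x − 14.665)² + (y − 12.143)² = 62.1755188136²
eq1−eq2, eq1−eq3 (x²,y² cancel):
  23.128·x + 162.784·y = -1951.485154
  14.750·x + 90.660·y = -1170.821031
det = 23.128·90.660 − 162.784·14.750 = -304.279520
x = (-1951.485154·90.660 − 162.784·-1170.821031) / -304.279520 = -44.923453
y = (23.128·-1170.821031 − -1951.485154·14.750) / -304.279520 = -5.605560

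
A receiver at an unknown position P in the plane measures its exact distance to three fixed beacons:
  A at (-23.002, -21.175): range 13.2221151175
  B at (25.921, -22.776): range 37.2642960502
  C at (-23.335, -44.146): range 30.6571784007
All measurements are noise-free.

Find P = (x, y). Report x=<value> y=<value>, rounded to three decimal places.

x=-10.756 y=-16.188

eq1: (x + 23.002)² + (y + 21.175)² = 13.2221151175²
eq2: (x − 25.921)² + (y + 22.776)² = 37.2642960502²
eq3: (x + 23.335)² + (y + 44.146)² = 30.6571784007²
eq3−eq2, eq3−eq1 (x²,y² cancel):
  98.512·x + 42.740·y = -1751.512297
  0.666·x + 45.942·y = -750.880653
det = 98.512·45.942 − 42.740·0.666 = 4497.373464
x = (-1751.512297·45.942 − 42.740·-750.880653) / 4497.373464 = -10.756354
y = (98.512·-750.880653 − -1751.512297·0.666) / 4497.373464 = -16.188170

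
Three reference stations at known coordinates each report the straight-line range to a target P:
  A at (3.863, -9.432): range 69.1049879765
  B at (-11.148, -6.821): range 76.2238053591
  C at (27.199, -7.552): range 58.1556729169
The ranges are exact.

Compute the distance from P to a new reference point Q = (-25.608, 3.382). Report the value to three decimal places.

eq1: (x − 3.863)² + (y + 9.432)² = 69.1049879765²
eq2: (x + 11.148)² + (y + 6.821)² = 76.2238053591²
eq3: (x − 27.199)² + (y + 7.552)² = 58.1556729169²
eq3−eq2, eq3−eq1 (x²,y² cancel):
  -76.694·x + 1.462·y = -3054.000571
  -46.672·x − 3.760·y = -2086.349983
det = -76.694·-3.760 − 1.462·-46.672 = 356.603904
x = (-3054.000571·-3.760 − 1.462·-2086.349983) / 356.603904 = 40.754702
y = (-76.694·-2086.349983 − -3054.000571·-46.672) / 356.603904 = 49.001738
|P − Q| = √((40.754702 − -25.608)² + (49.001738 − 3.382)²) = 80.530545

80.531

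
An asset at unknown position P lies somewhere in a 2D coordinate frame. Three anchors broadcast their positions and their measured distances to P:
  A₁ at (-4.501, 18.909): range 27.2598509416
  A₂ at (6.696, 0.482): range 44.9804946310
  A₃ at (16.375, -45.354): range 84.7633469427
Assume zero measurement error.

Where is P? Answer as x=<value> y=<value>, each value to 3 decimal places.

x=-31.102 y=24.865

eq1: (x + 4.501)² + (y − 18.909)² = 27.2598509416²
eq2: (x − 6.696)² + (y − 0.482)² = 44.9804946310²
eq3: (x − 16.375)² + (y + 45.354)² = 84.7633469427²
eq1−eq3, eq1−eq2 (x²,y² cancel):
  41.752·x − 128.526·y = -4494.408853
  22.394·x − 36.854·y = -1612.885966
det = 41.752·-36.854 − -128.526·22.394 = 1339.483036
x = (-4494.408853·-36.854 − -128.526·-1612.885966) / 1339.483036 = -31.102176
y = (41.752·-1612.885966 − -4494.408853·22.394) / 1339.483036 = 24.865247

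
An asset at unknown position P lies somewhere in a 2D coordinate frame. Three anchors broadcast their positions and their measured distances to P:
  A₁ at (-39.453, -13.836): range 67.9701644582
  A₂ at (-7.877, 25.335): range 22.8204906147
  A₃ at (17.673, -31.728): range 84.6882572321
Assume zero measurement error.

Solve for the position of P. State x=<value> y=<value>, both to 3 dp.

x=-11.081 y=47.929

eq1: (x + 39.453)² + (y + 13.836)² = 67.9701644582²
eq2: (x + 7.877)² + (y − 25.335)² = 22.8204906147²
eq3: (x − 17.673)² + (y + 31.728)² = 84.6882572321²
eq1−eq3, eq1−eq2 (x²,y² cancel):
  114.252·x − 35.784·y = -2981.130849
  63.152·x + 78.342·y = 3055.103714
det = 114.252·78.342 − -35.784·63.152 = 11210.561352
x = (-2981.130849·78.342 − -35.784·3055.103714) / 11210.561352 = -11.080972
y = (114.252·3055.103714 − -2981.130849·63.152) / 11210.561352 = 47.929454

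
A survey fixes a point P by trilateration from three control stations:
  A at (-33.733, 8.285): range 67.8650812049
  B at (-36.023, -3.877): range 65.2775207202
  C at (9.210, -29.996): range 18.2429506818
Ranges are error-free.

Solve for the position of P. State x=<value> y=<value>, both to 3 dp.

x=26.245 y=-23.469

eq1: (x + 33.733)² + (y − 8.285)² = 67.8650812049²
eq2: (x + 36.023)² + (y + 3.877)² = 65.2775207202²
eq3: (x − 9.210)² + (y + 29.996)² = 18.2429506818²
eq1−eq3, eq1−eq2 (x²,y² cancel):
  85.886·x − 76.562·y = 4050.891599
  -4.580·x − 24.324·y = 450.645680
det = 85.886·-24.324 − -76.562·-4.580 = -2439.745024
x = (4050.891599·-24.324 − -76.562·450.645680) / -2439.745024 = 26.245182
y = (85.886·450.645680 − 4050.891599·-4.580) / -2439.745024 = -23.468534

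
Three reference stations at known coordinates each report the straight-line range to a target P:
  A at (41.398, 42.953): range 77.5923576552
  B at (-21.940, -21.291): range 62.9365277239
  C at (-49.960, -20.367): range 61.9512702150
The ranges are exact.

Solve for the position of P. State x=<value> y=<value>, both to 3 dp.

x=-36.139 y=40.023

eq1: (x − 41.398)² + (y − 42.953)² = 77.5923576552²
eq2: (x + 21.940)² + (y + 21.291)² = 62.9365277239²
eq3: (x + 49.960)² + (y + 20.367)² = 61.9512702150²
eq1−eq2, eq1−eq3 (x²,y² cancel):
  -126.676·x − 128.488·y = -564.516887
  -182.716·x − 126.640·y = 1534.675761
det = -126.676·-126.640 − -128.488·-182.716 = -7434.564768
x = (-564.516887·-126.640 − -128.488·1534.675761) / -7434.564768 = -36.139014
y = (-126.676·1534.675761 − -564.516887·-182.716) / -7434.564768 = 40.022902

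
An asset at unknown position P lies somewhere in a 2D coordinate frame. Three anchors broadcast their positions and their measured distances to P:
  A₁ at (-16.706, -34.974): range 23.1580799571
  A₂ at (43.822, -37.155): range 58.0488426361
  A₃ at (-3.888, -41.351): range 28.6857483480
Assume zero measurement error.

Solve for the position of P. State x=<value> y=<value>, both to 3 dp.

x=-9.021 y=-13.128

eq1: (x + 16.706)² + (y + 34.974)² = 23.1580799571²
eq2: (x − 43.822)² + (y + 37.155)² = 58.0488426361²
eq3: (x + 3.888)² + (y + 41.351)² = 28.6857483480²
eq2−eq3, eq2−eq1 (x²,y² cancel):
  -95.420·x − 8.392·y = 970.956009
  -121.056·x + 4.362·y = 1034.780867
det = -95.420·4.362 − -8.392·-121.056 = -1432.123992
x = (970.956009·4.362 − -8.392·1034.780867) / -1432.123992 = -9.021000
y = (-95.420·1034.780867 − 970.956009·-121.056) / -1432.123992 = -13.128235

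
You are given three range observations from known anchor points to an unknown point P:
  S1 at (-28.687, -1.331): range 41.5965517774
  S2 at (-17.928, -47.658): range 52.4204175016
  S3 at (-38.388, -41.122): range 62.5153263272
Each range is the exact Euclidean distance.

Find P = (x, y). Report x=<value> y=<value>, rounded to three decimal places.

eq1: (x + 28.687)² + (y + 1.331)² = 41.5965517774²
eq2: (x + 17.928)² + (y + 47.658)² = 52.4204175016²
eq3: (x + 38.388)² + (y + 41.122)² = 62.5153263272²
eq2−eq1, eq2−eq3 (x²,y² cancel):
  -21.518·x + 92.654·y = -750.355567
  -40.920·x + 13.072·y = -588.306575
det = -21.518·13.072 − 92.654·-40.920 = 3510.118384
x = (-750.355567·13.072 − 92.654·-588.306575) / 3510.118384 = 12.734701
y = (-21.518·-588.306575 − -750.355567·-40.920) / 3510.118384 = -5.140957

x=12.735 y=-5.141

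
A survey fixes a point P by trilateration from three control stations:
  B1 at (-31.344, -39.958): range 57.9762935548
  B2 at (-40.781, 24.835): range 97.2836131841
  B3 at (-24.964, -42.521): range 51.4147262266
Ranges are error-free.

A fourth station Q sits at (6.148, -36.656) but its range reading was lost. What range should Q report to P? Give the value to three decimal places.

22.089

eq1: (x + 31.344)² + (y + 39.958)² = 57.9762935548²
eq2: (x + 40.781)² + (y − 24.835)² = 97.2836131841²
eq3: (x + 24.964)² + (y + 42.521)² = 51.4147262266²
eq3−eq1, eq3−eq2 (x²,y² cancel):
  -12.760·x + 5.126·y = -569.925178
  -31.634·x + 134.712·y = -6971.996872
det = -12.760·134.712 − 5.126·-31.634 = -1556.769236
x = (-569.925178·134.712 − 5.126·-6971.996872) / -1556.769236 = 26.360557
y = (-12.760·-6971.996872 − -569.925178·-31.634) / -1556.769236 = -45.564664
|P − Q| = √((26.360557 − 6.148)² + (-45.564664 − -36.656)²) = 22.088725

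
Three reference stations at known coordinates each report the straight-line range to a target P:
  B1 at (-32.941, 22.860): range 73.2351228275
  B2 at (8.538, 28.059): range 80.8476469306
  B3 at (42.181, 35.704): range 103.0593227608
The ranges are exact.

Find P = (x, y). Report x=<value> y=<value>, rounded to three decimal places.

eq1: (x + 32.941)² + (y − 22.860)² = 73.2351228275²
eq2: (x − 8.538)² + (y − 28.059)² = 80.8476469306²
eq3: (x − 42.181)² + (y − 35.704)² = 103.0593227608²
eq2−eq1, eq2−eq3 (x²,y² cancel):
  -82.958·x − 10.398·y = 1920.442955
  67.286·x + 15.290·y = -1891.074542
det = -82.958·15.290 − -10.398·67.286 = -568.787992
x = (1920.442955·15.290 − -10.398·-1891.074542) / -568.787992 = -17.054122
y = (-82.958·-1891.074542 − 1920.442955·67.286) / -568.787992 = -48.631190

x=-17.054 y=-48.631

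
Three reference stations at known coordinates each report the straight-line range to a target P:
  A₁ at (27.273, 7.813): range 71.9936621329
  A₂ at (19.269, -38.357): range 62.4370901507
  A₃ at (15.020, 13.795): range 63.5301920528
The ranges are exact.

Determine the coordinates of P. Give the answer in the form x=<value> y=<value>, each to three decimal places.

x=-39.840 y=-18.244

eq1: (x − 27.273)² + (y − 7.813)² = 71.9936621329²
eq2: (x − 19.269)² + (y + 38.357)² = 62.4370901507²
eq3: (x − 15.020)² + (y − 13.795)² = 63.5301920528²
eq1−eq2, eq1−eq3 (x²,y² cancel):
  -16.008·x − 92.340·y = 2322.391473
  -24.506·x + 11.964·y = 758.045012
det = -16.008·11.964 − -92.340·-24.506 = -2454.403752
x = (2322.391473·11.964 − -92.340·758.045012) / -2454.403752 = -39.839805
y = (-16.008·758.045012 − 2322.391473·-24.506) / -2454.403752 = -18.243837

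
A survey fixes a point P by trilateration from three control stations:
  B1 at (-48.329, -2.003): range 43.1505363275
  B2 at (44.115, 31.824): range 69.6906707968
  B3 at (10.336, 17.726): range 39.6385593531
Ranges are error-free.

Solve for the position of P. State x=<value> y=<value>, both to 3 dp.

eq1: (x + 48.329)² + (y + 2.003)² = 43.1505363275²
eq2: (x − 44.115)² + (y − 31.824)² = 69.6906707968²
eq3: (x − 10.336)² + (y − 17.726)² = 39.6385593531²
eq2−eq1, eq2−eq3 (x²,y² cancel):
  -184.888·x − 67.654·y = 2375.624860
  -67.558·x − 28.196·y = 747.717980
det = -184.888·-28.196 − -67.654·-67.558 = 642.533116
x = (2375.624860·-28.196 − -67.654·747.717980) / 642.533116 = -25.519317
y = (-184.888·747.717980 − 2375.624860·-67.558) / 642.533116 = 34.626048

x=-25.519 y=34.626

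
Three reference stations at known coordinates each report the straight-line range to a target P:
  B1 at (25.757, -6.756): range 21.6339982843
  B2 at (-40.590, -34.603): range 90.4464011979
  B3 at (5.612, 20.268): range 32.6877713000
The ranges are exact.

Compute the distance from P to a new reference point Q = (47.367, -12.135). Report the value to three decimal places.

25.882

eq1: (x − 25.757)² + (y + 6.756)² = 21.6339982843²
eq2: (x + 40.590)² + (y + 34.603)² = 90.4464011979²
eq3: (x − 5.612)² + (y − 20.268)² = 32.6877713000²
eq1−eq3, eq1−eq2 (x²,y² cancel):
  -40.290·x + 54.048·y = -867.240728
  -132.694·x − 55.694·y = -5576.672484
det = -40.290·-55.694 − 54.048·-132.694 = 9415.756572
x = (-867.240728·-55.694 − 54.048·-5576.672484) / 9415.756572 = 37.140733
y = (-40.290·-5576.672484 − -867.240728·-132.694) / 9415.756572 = 11.640753
|P − Q| = √((37.140733 − 47.367)² + (11.640753 − -12.135)²) = 25.881711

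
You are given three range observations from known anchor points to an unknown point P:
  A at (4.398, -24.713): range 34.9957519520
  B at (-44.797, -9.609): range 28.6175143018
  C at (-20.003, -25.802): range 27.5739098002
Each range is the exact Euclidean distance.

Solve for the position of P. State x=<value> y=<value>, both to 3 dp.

x=-18.523 y=1.732

eq1: (x − 4.398)² + (y + 24.713)² = 34.9957519520²
eq2: (x + 44.797)² + (y + 9.609)² = 28.6175143018²
eq3: (x + 20.003)² + (y + 25.802)² = 27.5739098002²
eq2−eq1, eq2−eq3 (x²,y² cancel):
  98.390·x − 30.208·y = -1874.769847
  49.588·x − 32.386·y = -974.599254
det = 98.390·-32.386 − -30.208·49.588 = -1688.504236
x = (-1874.769847·-32.386 − -30.208·-974.599254) / -1688.504236 = -18.522667
y = (98.390·-974.599254 − -1874.769847·49.588) / -1688.504236 = 1.732145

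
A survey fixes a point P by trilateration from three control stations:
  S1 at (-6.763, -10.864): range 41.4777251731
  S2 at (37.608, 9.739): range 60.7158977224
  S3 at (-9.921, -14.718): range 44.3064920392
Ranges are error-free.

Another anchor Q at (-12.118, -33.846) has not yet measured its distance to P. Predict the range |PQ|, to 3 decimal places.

62.751

eq1: (x + 6.763)² + (y + 10.864)² = 41.4777251731²
eq2: (x − 37.608)² + (y − 9.739)² = 60.7158977224²
eq3: (x + 9.921)² + (y + 14.718)² = 44.3064920392²
eq1−eq2, eq1−eq3 (x²,y² cancel):
  88.742·x + 41.206·y = -620.573431
  -6.316·x − 7.708·y = -91.382451
det = 88.742·-7.708 − 41.206·-6.316 = -423.766240
x = (-620.573431·-7.708 − 41.206·-91.382451) / -423.766240 = -20.173587
y = (88.742·-91.382451 − -620.573431·-6.316) / -423.766240 = 28.385941
|P − Q| = √((-20.173587 − -12.118)² + (28.385941 − -33.846)²) = 62.751151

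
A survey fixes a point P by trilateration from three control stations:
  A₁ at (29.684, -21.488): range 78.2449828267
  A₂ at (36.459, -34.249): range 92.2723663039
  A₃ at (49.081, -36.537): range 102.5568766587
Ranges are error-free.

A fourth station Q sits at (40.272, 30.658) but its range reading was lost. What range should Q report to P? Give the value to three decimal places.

64.187

eq1: (x − 29.684)² + (y + 21.488)² = 78.2449828267²
eq2: (x − 36.459)² + (y + 34.249)² = 92.2723663039²
eq3: (x − 49.081)² + (y + 36.537)² = 102.5568766587²
eq3−eq2, eq3−eq1 (x²,y² cancel):
  -25.244·x + 4.576·y = 762.079119
  -38.794·x + 30.098·y = 1994.612682
det = -25.244·30.098 − 4.576·-38.794 = -582.272568
x = (762.079119·30.098 − 4.576·1994.612682) / -582.272568 = -23.716916
y = (-25.244·1994.612682 − 762.079119·-38.794) / -582.272568 = 35.701330
|P − Q| = √((-23.716916 − 40.272)² + (35.701330 − 30.658)²) = 64.187355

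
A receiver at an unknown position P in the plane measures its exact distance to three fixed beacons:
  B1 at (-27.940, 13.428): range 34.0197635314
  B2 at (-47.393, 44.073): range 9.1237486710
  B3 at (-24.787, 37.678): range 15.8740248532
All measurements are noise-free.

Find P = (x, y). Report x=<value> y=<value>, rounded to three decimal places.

x=-38.432 y=45.789

eq1: (x + 27.940)² + (y − 13.428)² = 34.0197635314²
eq2: (x + 47.393)² + (y − 44.073)² = 9.1237486710²
eq3: (x + 24.787)² + (y − 37.678)² = 15.8740248532²
eq2−eq3, eq2−eq1 (x²,y² cancel):
  45.212·x − 12.790·y = -2323.240600
  38.906·x − 61.290·y = -4301.672515
det = 45.212·-61.290 − -12.790·38.906 = -2273.435740
x = (-2323.240600·-61.290 − -12.790·-4301.672515) / -2273.435740 = -38.432151
y = (45.212·-4301.672515 − -2323.240600·38.906) / -2273.435740 = 45.789383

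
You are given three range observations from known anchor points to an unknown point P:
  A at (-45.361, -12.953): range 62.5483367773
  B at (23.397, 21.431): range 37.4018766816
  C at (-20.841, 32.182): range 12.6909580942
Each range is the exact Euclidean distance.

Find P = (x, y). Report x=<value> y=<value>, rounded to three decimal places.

eq1: (x + 45.361)² + (y + 12.953)² = 62.5483367773²
eq2: (x − 23.397)² + (y − 21.431)² = 37.4018766816²
eq3: (x + 20.841)² + (y − 32.182)² = 12.6909580942²
eq1−eq3, eq1−eq2 (x²,y² cancel):
  49.040·x + 90.270·y = 2995.861891
  137.516·x + 68.768·y = 1294.700894
det = 49.040·68.768 − 90.270·137.516 = -9041.186600
x = (2995.861891·68.768 − 90.270·1294.700894) / -9041.186600 = -9.860075
y = (49.040·1294.700894 − 2995.861891·137.516) / -9041.186600 = 38.544367

x=-9.860 y=38.544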